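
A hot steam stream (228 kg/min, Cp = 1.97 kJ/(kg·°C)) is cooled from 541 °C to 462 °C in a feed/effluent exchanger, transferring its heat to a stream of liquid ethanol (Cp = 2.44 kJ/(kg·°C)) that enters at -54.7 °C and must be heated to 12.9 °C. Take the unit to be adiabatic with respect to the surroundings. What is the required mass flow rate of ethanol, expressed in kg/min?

Heat released by hot stream: Q = 228 × 1.97 × (541 − 462) = 35484 kJ/min
Energy balance on cold side (adiabatic exchanger): Q = ṁ_c·Cp_c·(T_c,out − T_c,in)
ṁ_c = 35484 / [2.44 × (12.9 − -54.7)] = 215.13 kg/min

ṁ_c = 215 kg/min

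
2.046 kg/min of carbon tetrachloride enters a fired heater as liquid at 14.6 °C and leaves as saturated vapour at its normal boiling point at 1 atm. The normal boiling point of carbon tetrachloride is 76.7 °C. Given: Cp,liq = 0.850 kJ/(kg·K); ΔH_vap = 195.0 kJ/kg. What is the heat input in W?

Q = 8450 W

liquid 14.6→76.7 °C: 52.785 kJ/kg
vaporisation at 76.7 °C: 195 kJ/kg
Δh = 52.785 + 195 = 247.78 kJ/kg
Q = ṁ·Δh = 2.046 kg/min × 247.78 kJ/kg = 506.97 kJ/min
|Q| = 8.4495 kW = 8449.5 W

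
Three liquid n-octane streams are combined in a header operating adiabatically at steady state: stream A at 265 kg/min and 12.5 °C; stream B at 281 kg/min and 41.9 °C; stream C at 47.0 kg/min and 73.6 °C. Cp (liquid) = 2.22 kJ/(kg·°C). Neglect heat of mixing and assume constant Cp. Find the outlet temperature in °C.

T_out = 31.3 °C

Adiabatic, steady state ⇒ Σ ṁᵢCp,ᵢ(T_out − Tᵢ) = 0
Σ ṁᵢCp,ᵢTᵢ = 265×2.22×12.5 + 281×2.22×41.9 + 47.0×2.22×73.6 = 41171
Σ ṁᵢCp,ᵢ = 265×2.22 + 281×2.22 + 47.0×2.22 = 1316.5
T_out = 41171 / 1316.5 = 31.274 °C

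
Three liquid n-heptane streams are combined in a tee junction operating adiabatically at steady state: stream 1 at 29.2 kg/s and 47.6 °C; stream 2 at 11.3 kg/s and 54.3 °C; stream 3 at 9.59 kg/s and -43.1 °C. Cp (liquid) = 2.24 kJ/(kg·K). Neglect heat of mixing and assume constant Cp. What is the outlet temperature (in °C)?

T_out = 31.7 °C

Energy balance with Q = 0: Σ ṁᵢCp,ᵢ(T_out − Tᵢ) = 0
T_out = Σ ṁᵢCp,ᵢTᵢ / Σ ṁᵢCp,ᵢ
      = 3562 / 112.2 = 31.746 °C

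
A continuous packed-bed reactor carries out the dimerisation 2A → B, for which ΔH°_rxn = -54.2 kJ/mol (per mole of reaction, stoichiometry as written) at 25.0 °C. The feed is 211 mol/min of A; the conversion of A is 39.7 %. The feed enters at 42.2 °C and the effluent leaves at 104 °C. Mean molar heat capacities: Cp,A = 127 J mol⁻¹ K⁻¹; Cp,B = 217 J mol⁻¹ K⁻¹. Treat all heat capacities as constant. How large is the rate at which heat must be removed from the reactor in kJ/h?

Extent of reaction ξ = 0.397 × 211 / 2 = 41.884 mol/min
Reaction term: ξ·ΔH°_rxn = 41.884 × -54.2 = -2270.1 kJ/min
Sensible, feed 42.2→25 °C: -460.91 kJ/min
Outlet flows (mol/min): A 127.23, B 41.884
Sensible, products 25→104 °C: 1994.5 kJ/min
Q = ΔH = -736.46 kJ/min = -12.274 kW
Heat removed = 44187 kJ/h

Q_out = 44200 kJ/h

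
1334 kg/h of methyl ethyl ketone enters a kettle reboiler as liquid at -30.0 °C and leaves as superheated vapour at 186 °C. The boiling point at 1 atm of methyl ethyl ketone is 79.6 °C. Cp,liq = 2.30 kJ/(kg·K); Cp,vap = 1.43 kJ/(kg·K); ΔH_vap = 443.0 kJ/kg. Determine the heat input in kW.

Q = 314 kW

liquid -30.0→79.6 °C: 252.08 kJ/kg
vaporisation at 79.6 °C: 443 kJ/kg
vapour 79.6→186 °C: 152.15 kJ/kg
Δh = 252.08 + 443 + 152.15 = 847.23 kJ/kg
Q = ṁ·Δh = 1334 kg/h × 847.23 kJ/kg = 1.1302e+06 kJ/h
|Q| = 313.95 kW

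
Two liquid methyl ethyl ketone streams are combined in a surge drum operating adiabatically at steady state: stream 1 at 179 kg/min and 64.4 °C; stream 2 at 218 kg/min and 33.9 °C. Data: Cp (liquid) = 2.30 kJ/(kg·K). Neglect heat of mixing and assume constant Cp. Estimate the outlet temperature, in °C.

T_out = 47.7 °C

Adiabatic, steady state ⇒ Σ ṁᵢCp,ᵢ(T_out − Tᵢ) = 0
T_out = Σ ṁᵢCp,ᵢTᵢ / Σ ṁᵢCp,ᵢ
      = 43511 / 913.1 = 47.652 °C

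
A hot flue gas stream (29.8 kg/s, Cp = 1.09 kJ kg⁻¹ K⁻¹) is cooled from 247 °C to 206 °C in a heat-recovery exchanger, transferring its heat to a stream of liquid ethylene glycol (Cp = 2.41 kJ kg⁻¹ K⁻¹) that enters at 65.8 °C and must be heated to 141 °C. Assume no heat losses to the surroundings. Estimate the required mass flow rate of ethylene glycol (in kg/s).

ṁ_c = 7.35 kg/s

Heat released by hot stream: Q = 29.8 × 1.09 × (247 − 206) = 1331.8 kJ/s
Energy balance on cold side (adiabatic exchanger): Q = ṁ_c·Cp_c·(T_c,out − T_c,in)
ṁ_c = 1331.8 / [2.41 × (141 − 65.8)] = 7.3484 kg/s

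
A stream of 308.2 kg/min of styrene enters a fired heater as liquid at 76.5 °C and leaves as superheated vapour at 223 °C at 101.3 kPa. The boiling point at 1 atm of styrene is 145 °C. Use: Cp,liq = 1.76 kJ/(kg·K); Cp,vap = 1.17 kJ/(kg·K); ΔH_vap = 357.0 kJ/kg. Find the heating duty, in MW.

liquid 76.5→145 °C: 120.56 kJ/kg
vaporisation at 145 °C: 357 kJ/kg
vapour 145→223 °C: 91.26 kJ/kg
Δh = 120.56 + 357 + 91.26 = 568.82 kJ/kg
Q = ṁ·Δh = 308.2 kg/min × 568.82 kJ/kg = 175310 kJ/min
|Q| = 2921.8 kW = 2.9218 MW

Q = 2.92 MW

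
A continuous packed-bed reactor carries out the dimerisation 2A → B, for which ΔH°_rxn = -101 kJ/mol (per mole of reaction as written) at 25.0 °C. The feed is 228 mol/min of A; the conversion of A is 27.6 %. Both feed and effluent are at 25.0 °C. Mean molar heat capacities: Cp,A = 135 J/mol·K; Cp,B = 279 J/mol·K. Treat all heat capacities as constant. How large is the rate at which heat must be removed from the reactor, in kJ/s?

Extent of reaction ξ = 0.276 × 228 / 2 = 31.464 mol/min
Reaction term: ξ·ΔH°_rxn = 31.464 × -101 = -3177.9 kJ/min
Q = ΔH = -3177.9 kJ/min = -52.964 kW
Heat removed = 52.964 kJ/s

Q_out = 53.0 kJ/s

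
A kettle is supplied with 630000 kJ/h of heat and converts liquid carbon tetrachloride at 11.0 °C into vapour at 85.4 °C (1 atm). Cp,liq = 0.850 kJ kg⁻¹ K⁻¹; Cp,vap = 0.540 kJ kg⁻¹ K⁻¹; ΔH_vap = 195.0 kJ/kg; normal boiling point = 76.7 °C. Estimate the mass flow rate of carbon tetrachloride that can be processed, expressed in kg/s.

Δh = 0.850×(76.7−11.0) + 195.0 + 0.540×(85.4−76.7) = 255.54 kJ/kg
Q = 630000 kJ/h = 175 kJ/s = 175 kJ/s
ṁ = Q/Δh = 175 / 255.54 = 0.68482 kg/s

ṁ = 0.685 kg/s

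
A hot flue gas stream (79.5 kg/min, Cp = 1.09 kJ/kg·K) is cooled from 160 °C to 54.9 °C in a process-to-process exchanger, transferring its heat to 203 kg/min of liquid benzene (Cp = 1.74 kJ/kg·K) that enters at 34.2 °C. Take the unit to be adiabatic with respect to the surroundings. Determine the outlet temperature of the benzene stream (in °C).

Heat released by hot stream: Q = 79.5 × 1.09 × (160 − 54.9) = 9107.4 kJ/min
Energy balance on cold side (adiabatic exchanger): Q = ṁ_c·Cp_c·(T_c,out − T_c,in)
T_c,out = 34.2 + 9107.4/(203 × 1.74) = 59.984 °C

T_c,out = 60.0 °C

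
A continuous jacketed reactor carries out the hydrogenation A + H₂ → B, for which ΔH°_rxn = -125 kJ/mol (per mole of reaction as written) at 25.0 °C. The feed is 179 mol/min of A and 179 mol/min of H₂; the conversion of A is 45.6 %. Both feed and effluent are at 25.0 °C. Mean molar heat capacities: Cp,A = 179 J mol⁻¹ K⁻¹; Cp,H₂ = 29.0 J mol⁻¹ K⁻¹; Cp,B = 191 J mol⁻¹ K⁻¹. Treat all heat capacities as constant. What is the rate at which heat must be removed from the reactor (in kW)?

Extent of reaction ξ = 0.456 × 179 = 81.624 mol/min
Reaction term: ξ·ΔH°_rxn = 81.624 × -125 = -10203 kJ/min
Q = ΔH = -10203 kJ/min = -170.05 kW
Heat removed = 170.05 kW

Q_out = 170 kW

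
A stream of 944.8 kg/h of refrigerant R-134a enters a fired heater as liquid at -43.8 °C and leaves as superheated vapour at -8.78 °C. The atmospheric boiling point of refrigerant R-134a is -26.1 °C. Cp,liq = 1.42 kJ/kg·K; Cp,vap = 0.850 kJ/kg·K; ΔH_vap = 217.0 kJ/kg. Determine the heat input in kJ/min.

liquid -43.8→-26.1 °C: 25.134 kJ/kg
vaporisation at -26.1 °C: 217 kJ/kg
vapour -26.1→-8.78 °C: 14.722 kJ/kg
Δh = 25.134 + 217 + 14.722 = 256.86 kJ/kg
Q = ṁ·Δh = 944.8 kg/h × 256.86 kJ/kg = 242680 kJ/h
|Q| = 67.41 kW = 4044.6 kJ/min

Q = 4040 kJ/min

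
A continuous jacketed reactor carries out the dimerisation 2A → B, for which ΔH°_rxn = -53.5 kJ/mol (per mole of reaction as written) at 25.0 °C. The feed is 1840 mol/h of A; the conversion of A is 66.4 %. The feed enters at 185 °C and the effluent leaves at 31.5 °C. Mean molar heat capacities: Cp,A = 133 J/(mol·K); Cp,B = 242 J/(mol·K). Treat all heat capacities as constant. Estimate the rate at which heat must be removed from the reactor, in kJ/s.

Q_out = 19.5 kJ/s

Extent of reaction ξ = 0.664 × 1840 / 2 = 610.88 mol/h
Reaction term: ξ·ΔH°_rxn = 610.88 × -53.5 = -32682 kJ/h
Sensible, feed 185→25 °C: -39155 kJ/h
Outlet flows (mol/h): A 618.24, B 610.88
Sensible, products 25→31.5 °C: 1495.4 kJ/h
Q = ΔH = -70342 kJ/h = -19.539 kW
Heat removed = 19.539 kJ/s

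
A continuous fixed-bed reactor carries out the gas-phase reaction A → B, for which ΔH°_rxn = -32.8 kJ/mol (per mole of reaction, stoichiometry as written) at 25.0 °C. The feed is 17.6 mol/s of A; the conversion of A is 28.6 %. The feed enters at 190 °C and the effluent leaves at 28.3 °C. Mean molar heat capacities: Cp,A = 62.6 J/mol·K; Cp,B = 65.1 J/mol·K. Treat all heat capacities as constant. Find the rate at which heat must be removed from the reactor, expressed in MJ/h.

Extent of reaction ξ = 0.286 × 17.6 = 5.0336 mol/s
Reaction term: ξ·ΔH°_rxn = 5.0336 × -32.8 = -165.1 kJ/s
Sensible, feed 190→25 °C: -181.79 kJ/s
Outlet flows (mol/s): A 12.566, B 5.0336
Sensible, products 25→28.3 °C: 3.6773 kJ/s
Q = ΔH = -343.22 kJ/s = -343.22 kW
Heat removed = 1235.6 MJ/h

Q_out = 1240 MJ/h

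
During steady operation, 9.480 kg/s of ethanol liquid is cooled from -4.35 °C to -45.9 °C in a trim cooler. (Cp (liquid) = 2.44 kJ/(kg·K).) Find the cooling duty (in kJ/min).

Q = ṁ·Cp·ΔT = 9.480 × 2.44 × (-45.9 − -4.35) = -961.1 kJ/s
Cooling duty = 57666 kJ/min

Q_c = 57700 kJ/min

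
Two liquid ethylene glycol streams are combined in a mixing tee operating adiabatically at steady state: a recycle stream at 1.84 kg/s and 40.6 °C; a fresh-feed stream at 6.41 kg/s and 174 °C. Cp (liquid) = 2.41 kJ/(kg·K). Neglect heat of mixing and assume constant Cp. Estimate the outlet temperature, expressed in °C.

Adiabatic, steady state ⇒ Σ ṁᵢCp,ᵢ(T_out − Tᵢ) = 0
T_out = Σ ṁᵢCp,ᵢTᵢ / Σ ṁᵢCp,ᵢ
      = 2868 / 19.883 = 144.25 °C

T_out = 144 °C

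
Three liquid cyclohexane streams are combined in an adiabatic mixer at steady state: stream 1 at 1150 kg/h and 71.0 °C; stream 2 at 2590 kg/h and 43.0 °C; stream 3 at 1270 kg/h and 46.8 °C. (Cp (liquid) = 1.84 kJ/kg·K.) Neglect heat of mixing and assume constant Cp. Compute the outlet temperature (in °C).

T_out = 50.4 °C

No heat crosses the boundary, so H_out = H_in.
Σ ṁᵢCp,ᵢTᵢ = 1150×1.84×71.0 + 2590×1.84×43.0 + 1270×1.84×46.8 = 464520
Σ ṁᵢCp,ᵢ = 1150×1.84 + 2590×1.84 + 1270×1.84 = 9218.4
T_out = 464520 / 9218.4 = 50.39 °C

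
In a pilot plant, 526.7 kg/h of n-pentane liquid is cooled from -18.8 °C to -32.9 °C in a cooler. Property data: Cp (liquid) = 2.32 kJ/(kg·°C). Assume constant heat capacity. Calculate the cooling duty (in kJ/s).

Q_c = 4.79 kJ/s

Q = ṁ·Cp·ΔT = 526.7 × 2.32 × (-32.9 − -18.8) = -17229 kJ/h
Converting: 17229 / 3600 s = 4.7859 kW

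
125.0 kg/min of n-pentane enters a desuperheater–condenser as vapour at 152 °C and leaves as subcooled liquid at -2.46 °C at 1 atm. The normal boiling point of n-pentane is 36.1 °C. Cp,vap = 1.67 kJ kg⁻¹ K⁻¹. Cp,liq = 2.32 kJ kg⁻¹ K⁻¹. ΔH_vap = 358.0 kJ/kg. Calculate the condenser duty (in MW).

Q_c = 1.34 MW

vapour 152→36.1 °C: -193.55 kJ/kg
condensation at 36.1 °C: -358 kJ/kg
liquid 36.1→-2.46 °C: -89.459 kJ/kg
Δh = -193.55 + -358 + -89.459 = -641.01 kJ/kg
Q = ṁ·Δh = 125.0 kg/min × -641.01 kJ/kg = -80127 kJ/min
|Q| = 1335.4 kW = 1.3354 MW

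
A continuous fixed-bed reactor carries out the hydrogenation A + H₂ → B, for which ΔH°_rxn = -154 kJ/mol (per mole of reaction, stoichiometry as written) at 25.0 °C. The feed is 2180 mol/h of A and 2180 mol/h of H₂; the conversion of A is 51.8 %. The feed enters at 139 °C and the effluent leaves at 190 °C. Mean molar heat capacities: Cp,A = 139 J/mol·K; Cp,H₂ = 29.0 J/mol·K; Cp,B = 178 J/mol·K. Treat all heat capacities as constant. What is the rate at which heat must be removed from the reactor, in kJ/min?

Extent of reaction ξ = 0.518 × 2180 = 1129.2 mol/h
Reaction term: ξ·ΔH°_rxn = 1129.2 × -154 = -173900 kJ/h
Sensible, feed 139→25 °C: -41751 kJ/h
Outlet flows (mol/h): A 1050.8, H₂ 1050.8, B 1129.2
Sensible, products 25→190 °C: 62293 kJ/h
Q = ΔH = -153360 kJ/h = -42.6 kW
Heat removed = 2556 kJ/min

Q_out = 2560 kJ/min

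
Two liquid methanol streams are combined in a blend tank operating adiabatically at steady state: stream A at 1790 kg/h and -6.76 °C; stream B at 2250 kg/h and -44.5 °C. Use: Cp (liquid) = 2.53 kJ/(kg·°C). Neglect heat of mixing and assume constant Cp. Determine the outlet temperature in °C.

T_out = -27.8 °C

No heat crosses the boundary, so H_out = H_in.
T_out = Σ ṁᵢCp,ᵢTᵢ / Σ ṁᵢCp,ᵢ
      = -283930 / 10221 = -27.779 °C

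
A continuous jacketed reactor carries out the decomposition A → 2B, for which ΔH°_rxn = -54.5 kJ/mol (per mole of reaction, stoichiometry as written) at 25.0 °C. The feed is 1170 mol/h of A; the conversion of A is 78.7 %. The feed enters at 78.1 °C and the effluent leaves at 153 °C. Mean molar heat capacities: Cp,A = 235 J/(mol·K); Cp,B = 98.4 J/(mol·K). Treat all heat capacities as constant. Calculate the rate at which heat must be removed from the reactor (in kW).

Extent of reaction ξ = 0.787 × 1170 = 920.79 mol/h
Reaction term: ξ·ΔH°_rxn = 920.79 × -54.5 = -50183 kJ/h
Sensible, feed 78.1→25 °C: -14600 kJ/h
Outlet flows (mol/h): A 249.21, B 1841.6
Sensible, products 25→153 °C: 30691 kJ/h
Q = ΔH = -34092 kJ/h = -9.4699 kW
Heat removed = 9.4699 kW

Q_out = 9.47 kW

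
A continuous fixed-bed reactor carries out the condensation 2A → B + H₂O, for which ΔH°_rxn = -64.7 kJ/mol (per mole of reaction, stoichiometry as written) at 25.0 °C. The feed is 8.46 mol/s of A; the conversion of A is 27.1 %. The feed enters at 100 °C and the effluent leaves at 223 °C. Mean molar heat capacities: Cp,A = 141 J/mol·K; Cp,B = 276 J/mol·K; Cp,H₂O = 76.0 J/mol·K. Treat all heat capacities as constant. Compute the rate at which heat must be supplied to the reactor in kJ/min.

Q_in = 5310 kJ/min

Extent of reaction ξ = 0.271 × 8.46 / 2 = 1.1463 mol/s
Reaction term: ξ·ΔH°_rxn = 1.1463 × -64.7 = -74.168 kJ/s
Sensible, feed 100→25 °C: -89.465 kJ/s
Outlet flows (mol/s): A 6.1673, B 1.1463, H₂O 1.1463
Sensible, products 25→223 °C: 252.07 kJ/s
Q = ΔH = 88.442 kJ/s = 88.442 kW
Heat supplied = 5306.5 kJ/min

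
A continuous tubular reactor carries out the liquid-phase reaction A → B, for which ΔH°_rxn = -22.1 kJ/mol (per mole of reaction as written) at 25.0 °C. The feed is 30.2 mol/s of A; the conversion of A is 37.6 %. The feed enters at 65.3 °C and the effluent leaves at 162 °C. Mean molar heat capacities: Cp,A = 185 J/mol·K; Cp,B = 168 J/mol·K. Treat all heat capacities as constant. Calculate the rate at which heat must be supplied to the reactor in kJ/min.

Extent of reaction ξ = 0.376 × 30.2 = 11.355 mol/s
Reaction term: ξ·ΔH°_rxn = 11.355 × -22.1 = -250.95 kJ/s
Sensible, feed 65.3→25 °C: -225.16 kJ/s
Outlet flows (mol/s): A 18.845, B 11.355
Sensible, products 25→162 °C: 738.97 kJ/s
Q = ΔH = 262.87 kJ/s = 262.87 kW
Heat supplied = 15772 kJ/min

Q_in = 15800 kJ/min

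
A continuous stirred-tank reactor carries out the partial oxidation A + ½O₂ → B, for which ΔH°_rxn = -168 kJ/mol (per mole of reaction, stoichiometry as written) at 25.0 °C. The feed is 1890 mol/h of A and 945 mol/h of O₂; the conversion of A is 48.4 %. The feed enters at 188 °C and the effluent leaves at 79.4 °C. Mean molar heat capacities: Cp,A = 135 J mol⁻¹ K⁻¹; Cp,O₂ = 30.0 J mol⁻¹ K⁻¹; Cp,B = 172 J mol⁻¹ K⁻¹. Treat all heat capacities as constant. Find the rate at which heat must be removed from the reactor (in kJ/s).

Extent of reaction ξ = 0.484 × 1890 = 914.76 mol/h
Reaction term: ξ·ΔH°_rxn = 914.76 × -168 = -153680 kJ/h
Sensible, feed 188→25 °C: -46210 kJ/h
Outlet flows (mol/h): A 975.24, O₂ 487.62, B 914.76
Sensible, products 25→79.4 °C: 16517 kJ/h
Q = ΔH = -183370 kJ/h = -50.937 kW
Heat removed = 50.937 kJ/s

Q_out = 50.9 kJ/s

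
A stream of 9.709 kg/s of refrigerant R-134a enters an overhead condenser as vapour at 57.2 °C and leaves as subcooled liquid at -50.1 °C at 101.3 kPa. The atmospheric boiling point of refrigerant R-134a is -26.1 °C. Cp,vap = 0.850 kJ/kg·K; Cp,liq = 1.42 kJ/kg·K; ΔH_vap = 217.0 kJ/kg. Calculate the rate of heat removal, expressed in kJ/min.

vapour 57.2→-26.1 °C: -70.805 kJ/kg
condensation at -26.1 °C: -217 kJ/kg
liquid -26.1→-50.1 °C: -34.08 kJ/kg
Δh = -70.805 + -217 + -34.08 = -321.88 kJ/kg
Q = ṁ·Δh = 9.709 kg/s × -321.88 kJ/kg = -3125.2 kJ/s
|Q| = 3125.2 kW = 187510 kJ/min

Q_c = 188000 kJ/min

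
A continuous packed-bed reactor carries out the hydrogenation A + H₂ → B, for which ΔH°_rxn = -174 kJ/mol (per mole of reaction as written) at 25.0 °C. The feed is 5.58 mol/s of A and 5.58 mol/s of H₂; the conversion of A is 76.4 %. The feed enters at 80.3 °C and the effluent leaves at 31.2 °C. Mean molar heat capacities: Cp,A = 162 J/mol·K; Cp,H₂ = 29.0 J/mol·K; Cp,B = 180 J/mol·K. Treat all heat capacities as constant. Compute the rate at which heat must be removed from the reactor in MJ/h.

Extent of reaction ξ = 0.764 × 5.58 = 4.2631 mol/s
Reaction term: ξ·ΔH°_rxn = 4.2631 × -174 = -741.78 kJ/s
Sensible, feed 80.3→25 °C: -58.938 kJ/s
Outlet flows (mol/s): A 1.3169, H₂ 1.3169, B 4.2631
Sensible, products 25→31.2 °C: 6.3171 kJ/s
Q = ΔH = -794.4 kJ/s = -794.4 kW
Heat removed = 2859.9 MJ/h

Q_out = 2860 MJ/h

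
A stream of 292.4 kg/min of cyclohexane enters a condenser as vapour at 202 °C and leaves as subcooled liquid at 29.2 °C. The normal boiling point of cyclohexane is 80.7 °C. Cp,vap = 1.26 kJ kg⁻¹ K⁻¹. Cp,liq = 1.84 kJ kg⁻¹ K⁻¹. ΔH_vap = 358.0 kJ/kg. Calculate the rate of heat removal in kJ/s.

vapour 202→80.7 °C: -152.84 kJ/kg
condensation at 80.7 °C: -358 kJ/kg
liquid 80.7→29.2 °C: -94.76 kJ/kg
Δh = -152.84 + -358 + -94.76 = -605.6 kJ/kg
Q = ṁ·Δh = 292.4 kg/min × -605.6 kJ/kg = -177080 kJ/min
|Q| = 2951.3 kW

Q_c = 2950 kJ/s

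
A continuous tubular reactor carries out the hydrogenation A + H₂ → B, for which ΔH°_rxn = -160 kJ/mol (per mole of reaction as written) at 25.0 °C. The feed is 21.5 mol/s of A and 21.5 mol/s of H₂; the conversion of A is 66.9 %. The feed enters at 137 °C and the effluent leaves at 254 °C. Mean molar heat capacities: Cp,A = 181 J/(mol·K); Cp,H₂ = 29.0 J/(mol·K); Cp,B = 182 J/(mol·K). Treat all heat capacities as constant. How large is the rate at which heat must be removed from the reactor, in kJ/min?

Extent of reaction ξ = 0.669 × 21.5 = 14.384 mol/s
Reaction term: ξ·ΔH°_rxn = 14.384 × -160 = -2301.4 kJ/s
Sensible, feed 137→25 °C: -505.68 kJ/s
Outlet flows (mol/s): A 7.1165, H₂ 7.1165, B 14.384
Sensible, products 25→254 °C: 941.71 kJ/s
Q = ΔH = -1865.3 kJ/s = -1865.3 kW
Heat removed = 111920 kJ/min

Q_out = 112000 kJ/min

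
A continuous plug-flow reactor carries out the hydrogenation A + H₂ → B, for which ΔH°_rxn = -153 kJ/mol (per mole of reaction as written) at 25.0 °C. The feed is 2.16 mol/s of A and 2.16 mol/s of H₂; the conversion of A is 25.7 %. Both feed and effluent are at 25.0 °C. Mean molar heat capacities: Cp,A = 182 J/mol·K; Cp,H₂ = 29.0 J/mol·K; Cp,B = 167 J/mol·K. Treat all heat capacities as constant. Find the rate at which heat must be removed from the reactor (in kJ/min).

Extent of reaction ξ = 0.257 × 2.16 = 0.55512 mol/s
Reaction term: ξ·ΔH°_rxn = 0.55512 × -153 = -84.933 kJ/s
Q = ΔH = -84.933 kJ/s = -84.933 kW
Heat removed = 5096 kJ/min

Q_out = 5100 kJ/min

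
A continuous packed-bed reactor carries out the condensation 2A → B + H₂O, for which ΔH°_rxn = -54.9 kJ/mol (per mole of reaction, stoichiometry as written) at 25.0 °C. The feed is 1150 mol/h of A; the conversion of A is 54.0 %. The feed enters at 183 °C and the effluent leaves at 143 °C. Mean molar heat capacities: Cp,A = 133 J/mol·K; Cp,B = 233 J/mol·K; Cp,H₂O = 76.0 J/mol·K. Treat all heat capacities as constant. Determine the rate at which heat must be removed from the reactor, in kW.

Q_out = 6.00 kW

Extent of reaction ξ = 0.540 × 1150 / 2 = 310.5 mol/h
Reaction term: ξ·ΔH°_rxn = 310.5 × -54.9 = -17046 kJ/h
Sensible, feed 183→25 °C: -24166 kJ/h
Outlet flows (mol/h): A 529, B 310.5, H₂O 310.5
Sensible, products 25→143 °C: 19624 kJ/h
Q = ΔH = -21589 kJ/h = -5.9969 kW
Heat removed = 5.9969 kW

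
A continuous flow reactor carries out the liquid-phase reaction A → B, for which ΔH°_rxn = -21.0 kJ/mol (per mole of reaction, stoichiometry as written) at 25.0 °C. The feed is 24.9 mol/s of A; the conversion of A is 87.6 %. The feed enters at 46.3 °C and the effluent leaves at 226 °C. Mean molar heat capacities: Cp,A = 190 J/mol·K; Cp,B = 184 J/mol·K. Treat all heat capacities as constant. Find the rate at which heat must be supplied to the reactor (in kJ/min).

Extent of reaction ξ = 0.876 × 24.9 = 21.812 mol/s
Reaction term: ξ·ΔH°_rxn = 21.812 × -21.0 = -458.06 kJ/s
Sensible, feed 46.3→25 °C: -100.77 kJ/s
Outlet flows (mol/s): A 3.0876, B 21.812
Sensible, products 25→226 °C: 924.63 kJ/s
Q = ΔH = 365.79 kJ/s = 365.79 kW
Heat supplied = 21948 kJ/min

Q_in = 21900 kJ/min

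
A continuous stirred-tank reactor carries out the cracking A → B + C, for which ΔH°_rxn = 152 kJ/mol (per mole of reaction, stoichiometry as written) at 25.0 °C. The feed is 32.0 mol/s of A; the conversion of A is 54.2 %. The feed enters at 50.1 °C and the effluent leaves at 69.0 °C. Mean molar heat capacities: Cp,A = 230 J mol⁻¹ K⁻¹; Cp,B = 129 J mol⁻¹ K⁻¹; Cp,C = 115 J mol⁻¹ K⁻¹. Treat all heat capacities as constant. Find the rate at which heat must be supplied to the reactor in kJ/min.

Extent of reaction ξ = 0.542 × 32.0 = 17.344 mol/s
Reaction term: ξ·ΔH°_rxn = 17.344 × 152 = 2636.3 kJ/s
Sensible, feed 50.1→25 °C: -184.74 kJ/s
Outlet flows (mol/s): A 14.656, B 17.344, C 17.344
Sensible, products 25→69.0 °C: 334.52 kJ/s
Q = ΔH = 2786.1 kJ/s = 2786.1 kW
Heat supplied = 167160 kJ/min

Q_in = 167000 kJ/min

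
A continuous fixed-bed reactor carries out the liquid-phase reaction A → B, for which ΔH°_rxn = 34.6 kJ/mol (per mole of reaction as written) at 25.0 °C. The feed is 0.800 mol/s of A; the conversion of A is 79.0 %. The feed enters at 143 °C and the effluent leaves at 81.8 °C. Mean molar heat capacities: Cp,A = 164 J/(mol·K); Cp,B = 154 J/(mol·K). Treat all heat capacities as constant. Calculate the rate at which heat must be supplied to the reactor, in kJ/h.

Q_in = 48500 kJ/h

Extent of reaction ξ = 0.790 × 0.800 = 0.632 mol/s
Reaction term: ξ·ΔH°_rxn = 0.632 × 34.6 = 21.867 kJ/s
Sensible, feed 143→25 °C: -15.482 kJ/s
Outlet flows (mol/s): A 0.168, B 0.632
Sensible, products 25→81.8 °C: 7.0932 kJ/s
Q = ΔH = 13.479 kJ/s = 13.479 kW
Heat supplied = 48524 kJ/h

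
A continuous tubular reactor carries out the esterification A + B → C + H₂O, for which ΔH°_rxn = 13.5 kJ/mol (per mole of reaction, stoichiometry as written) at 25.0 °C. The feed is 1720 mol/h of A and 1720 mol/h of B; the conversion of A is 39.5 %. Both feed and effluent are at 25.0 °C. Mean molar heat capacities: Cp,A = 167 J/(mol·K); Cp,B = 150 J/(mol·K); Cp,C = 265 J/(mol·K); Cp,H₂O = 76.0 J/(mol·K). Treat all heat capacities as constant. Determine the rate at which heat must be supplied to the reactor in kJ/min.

Extent of reaction ξ = 0.395 × 1720 = 679.4 mol/h
Reaction term: ξ·ΔH°_rxn = 679.4 × 13.5 = 9171.9 kJ/h
Q = ΔH = 9171.9 kJ/h = 2.5477 kW
Heat supplied = 152.86 kJ/min

Q_in = 153 kJ/min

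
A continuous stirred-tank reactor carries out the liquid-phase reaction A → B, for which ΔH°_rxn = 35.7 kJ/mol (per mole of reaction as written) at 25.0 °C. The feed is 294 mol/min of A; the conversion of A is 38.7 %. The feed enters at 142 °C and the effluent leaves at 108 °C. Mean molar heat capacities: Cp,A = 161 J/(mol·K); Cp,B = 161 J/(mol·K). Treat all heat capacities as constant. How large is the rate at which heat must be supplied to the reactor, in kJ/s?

Q_in = 40.9 kJ/s

Extent of reaction ξ = 0.387 × 294 = 113.78 mol/min
Reaction term: ξ·ΔH°_rxn = 113.78 × 35.7 = 4061.9 kJ/min
Sensible, feed 142→25 °C: -5538.1 kJ/min
Outlet flows (mol/min): A 180.22, B 113.78
Sensible, products 25→108 °C: 3928.7 kJ/min
Q = ΔH = 2452.5 kJ/min = 40.875 kW
Heat supplied = 40.875 kJ/s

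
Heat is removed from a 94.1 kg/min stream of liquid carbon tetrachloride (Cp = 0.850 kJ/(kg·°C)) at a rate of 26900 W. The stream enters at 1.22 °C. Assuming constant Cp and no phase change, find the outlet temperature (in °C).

Q = 26900 W = 1614 kJ/min
ΔT = Q/(ṁ·Cp) = 1614/(94.1×0.850) = 20.179 K
T_out = 1.22 − 20.179 = -18.959 °C

T_out = -19.0 °C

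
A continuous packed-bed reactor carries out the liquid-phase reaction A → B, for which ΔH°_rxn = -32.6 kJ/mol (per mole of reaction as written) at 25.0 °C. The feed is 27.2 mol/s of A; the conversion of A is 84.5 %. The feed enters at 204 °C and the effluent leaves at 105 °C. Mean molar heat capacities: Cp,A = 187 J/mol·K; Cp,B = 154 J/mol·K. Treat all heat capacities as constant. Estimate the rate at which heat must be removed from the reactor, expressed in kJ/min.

Extent of reaction ξ = 0.845 × 27.2 = 22.984 mol/s
Reaction term: ξ·ΔH°_rxn = 22.984 × -32.6 = -749.28 kJ/s
Sensible, feed 204→25 °C: -910.47 kJ/s
Outlet flows (mol/s): A 4.216, B 22.984
Sensible, products 25→105 °C: 346.23 kJ/s
Q = ΔH = -1313.5 kJ/s = -1313.5 kW
Heat removed = 78811 kJ/min

Q_out = 78800 kJ/min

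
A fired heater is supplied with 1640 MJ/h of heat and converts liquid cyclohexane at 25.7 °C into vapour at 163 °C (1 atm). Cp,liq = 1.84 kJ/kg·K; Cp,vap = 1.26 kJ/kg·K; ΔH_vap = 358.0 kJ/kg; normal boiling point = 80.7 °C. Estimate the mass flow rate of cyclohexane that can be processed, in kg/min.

ṁ = 48.6 kg/min

Δh = 1.84×(80.7−25.7) + 358.0 + 1.26×(163−80.7) = 562.9 kJ/kg
Q = 1640 MJ/h = 455.56 kJ/s = 27333 kJ/min
ṁ = Q/Δh = 27333 / 562.9 = 48.558 kg/min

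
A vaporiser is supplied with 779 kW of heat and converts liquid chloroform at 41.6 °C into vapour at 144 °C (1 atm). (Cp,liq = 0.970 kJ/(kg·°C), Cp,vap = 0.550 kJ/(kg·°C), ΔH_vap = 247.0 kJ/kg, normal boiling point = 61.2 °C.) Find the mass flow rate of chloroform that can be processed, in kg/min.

Δh = 0.970×(61.2−41.6) + 247.0 + 0.550×(144−61.2) = 311.55 kJ/kg
Q = 779 kW = 779 kJ/s = 46740 kJ/min
ṁ = Q/Δh = 46740 / 311.55 = 150.02 kg/min

ṁ = 150 kg/min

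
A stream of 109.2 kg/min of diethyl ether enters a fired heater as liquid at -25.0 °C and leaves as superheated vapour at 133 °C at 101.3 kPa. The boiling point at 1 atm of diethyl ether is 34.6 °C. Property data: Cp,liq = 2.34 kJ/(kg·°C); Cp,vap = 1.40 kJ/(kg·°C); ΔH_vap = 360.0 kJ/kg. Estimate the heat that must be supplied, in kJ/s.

liquid -25.0→34.6 °C: 139.46 kJ/kg
vaporisation at 34.6 °C: 360 kJ/kg
vapour 34.6→133 °C: 137.76 kJ/kg
Δh = 139.46 + 360 + 137.76 = 637.22 kJ/kg
Q = ṁ·Δh = 109.2 kg/min × 637.22 kJ/kg = 69585 kJ/min
|Q| = 1159.7 kW

Q = 1160 kJ/s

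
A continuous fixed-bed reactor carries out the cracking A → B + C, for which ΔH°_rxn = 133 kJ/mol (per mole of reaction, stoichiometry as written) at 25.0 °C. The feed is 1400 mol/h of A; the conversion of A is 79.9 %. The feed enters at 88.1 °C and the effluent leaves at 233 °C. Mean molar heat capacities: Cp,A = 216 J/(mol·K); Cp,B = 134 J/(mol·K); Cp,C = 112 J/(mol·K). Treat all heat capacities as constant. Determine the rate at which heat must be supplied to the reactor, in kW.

Q_in = 55.4 kW

Extent of reaction ξ = 0.799 × 1400 = 1118.6 mol/h
Reaction term: ξ·ΔH°_rxn = 1118.6 × 133 = 148770 kJ/h
Sensible, feed 88.1→25 °C: -19081 kJ/h
Outlet flows (mol/h): A 281.4, B 1118.6, C 1118.6
Sensible, products 25→233 °C: 69879 kJ/h
Q = ΔH = 199570 kJ/h = 55.437 kW
Heat supplied = 55.437 kW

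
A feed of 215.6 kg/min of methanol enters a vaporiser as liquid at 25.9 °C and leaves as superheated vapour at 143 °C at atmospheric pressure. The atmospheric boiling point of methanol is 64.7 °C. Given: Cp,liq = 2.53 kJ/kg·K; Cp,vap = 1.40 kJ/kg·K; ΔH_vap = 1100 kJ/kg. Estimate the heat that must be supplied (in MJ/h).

Q = 16900 MJ/h

liquid 25.9→64.7 °C: 98.164 kJ/kg
vaporisation at 64.7 °C: 1100 kJ/kg
vapour 64.7→143 °C: 109.62 kJ/kg
Δh = 98.164 + 1100 + 109.62 = 1307.8 kJ/kg
Q = ṁ·Δh = 215.6 kg/min × 1307.8 kJ/kg = 281960 kJ/min
|Q| = 4699.3 kW = 16917 MJ/h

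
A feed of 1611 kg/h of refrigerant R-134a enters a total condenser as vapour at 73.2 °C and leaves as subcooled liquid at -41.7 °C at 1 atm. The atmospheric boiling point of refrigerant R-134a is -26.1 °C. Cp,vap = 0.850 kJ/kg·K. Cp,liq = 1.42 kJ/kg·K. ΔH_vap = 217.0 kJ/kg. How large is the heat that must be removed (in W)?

vapour 73.2→-26.1 °C: -84.405 kJ/kg
condensation at -26.1 °C: -217 kJ/kg
liquid -26.1→-41.7 °C: -22.152 kJ/kg
Δh = -84.405 + -217 + -22.152 = -323.56 kJ/kg
Q = ṁ·Δh = 1611 kg/h × -323.56 kJ/kg = -521250 kJ/h
|Q| = 144.79 kW = 144790 W

Q_c = 145000 W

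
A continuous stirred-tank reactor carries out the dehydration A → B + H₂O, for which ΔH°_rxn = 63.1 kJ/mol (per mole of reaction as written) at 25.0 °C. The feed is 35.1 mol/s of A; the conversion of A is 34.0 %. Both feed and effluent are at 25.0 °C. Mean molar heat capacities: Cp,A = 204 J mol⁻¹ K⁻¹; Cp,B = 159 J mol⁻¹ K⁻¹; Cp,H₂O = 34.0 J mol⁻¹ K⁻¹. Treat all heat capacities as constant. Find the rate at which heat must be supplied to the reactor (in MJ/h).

Q_in = 2710 MJ/h

Extent of reaction ξ = 0.340 × 35.1 = 11.934 mol/s
Reaction term: ξ·ΔH°_rxn = 11.934 × 63.1 = 753.04 kJ/s
Q = ΔH = 753.04 kJ/s = 753.04 kW
Heat supplied = 2710.9 MJ/h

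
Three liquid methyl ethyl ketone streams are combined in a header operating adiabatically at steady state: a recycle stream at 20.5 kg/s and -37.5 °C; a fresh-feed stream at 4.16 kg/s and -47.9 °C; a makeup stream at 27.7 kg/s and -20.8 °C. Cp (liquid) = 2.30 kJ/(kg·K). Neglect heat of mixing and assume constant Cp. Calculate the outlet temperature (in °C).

No heat crosses the boundary, so H_out = H_in.
T_out = Σ ṁᵢCp,ᵢTᵢ / Σ ṁᵢCp,ᵢ
      = -3551.6 / 120.43 = -29.491 °C

T_out = -29.5 °C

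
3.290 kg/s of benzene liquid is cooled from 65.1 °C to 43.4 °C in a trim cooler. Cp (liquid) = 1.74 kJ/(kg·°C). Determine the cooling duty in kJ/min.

Q_c = 7450 kJ/min

Q = ṁ·Cp·ΔT = 3.290 × 1.74 × (43.4 − 65.1) = -124.22 kJ/s
Cooling duty = 7453.4 kJ/min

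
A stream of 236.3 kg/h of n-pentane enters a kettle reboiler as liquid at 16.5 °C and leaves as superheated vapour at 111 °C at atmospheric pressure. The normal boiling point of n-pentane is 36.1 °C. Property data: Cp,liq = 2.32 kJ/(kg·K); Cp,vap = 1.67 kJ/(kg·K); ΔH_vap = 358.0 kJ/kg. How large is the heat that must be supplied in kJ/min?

Q = 2080 kJ/min

liquid 16.5→36.1 °C: 45.472 kJ/kg
vaporisation at 36.1 °C: 358 kJ/kg
vapour 36.1→111 °C: 125.08 kJ/kg
Δh = 45.472 + 358 + 125.08 = 528.55 kJ/kg
Q = ṁ·Δh = 236.3 kg/h × 528.55 kJ/kg = 124900 kJ/h
|Q| = 34.694 kW = 2081.6 kJ/min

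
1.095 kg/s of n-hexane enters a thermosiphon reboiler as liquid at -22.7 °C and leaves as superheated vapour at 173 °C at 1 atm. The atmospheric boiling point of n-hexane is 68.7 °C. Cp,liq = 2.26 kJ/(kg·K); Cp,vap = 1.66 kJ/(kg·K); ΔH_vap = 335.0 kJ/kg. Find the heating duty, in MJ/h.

liquid -22.7→68.7 °C: 206.56 kJ/kg
vaporisation at 68.7 °C: 335 kJ/kg
vapour 68.7→173 °C: 173.14 kJ/kg
Δh = 206.56 + 335 + 173.14 = 714.7 kJ/kg
Q = ṁ·Δh = 1.095 kg/s × 714.7 kJ/kg = 782.6 kJ/s
|Q| = 782.6 kW = 2817.4 MJ/h

Q = 2820 MJ/h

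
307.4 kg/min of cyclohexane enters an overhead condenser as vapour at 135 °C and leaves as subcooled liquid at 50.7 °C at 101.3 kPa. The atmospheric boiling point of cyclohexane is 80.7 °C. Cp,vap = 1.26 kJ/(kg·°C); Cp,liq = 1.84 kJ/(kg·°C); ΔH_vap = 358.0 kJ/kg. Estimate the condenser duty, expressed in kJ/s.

Q_c = 2470 kJ/s

vapour 135→80.7 °C: -68.418 kJ/kg
condensation at 80.7 °C: -358 kJ/kg
liquid 80.7→50.7 °C: -55.2 kJ/kg
Δh = -68.418 + -358 + -55.2 = -481.62 kJ/kg
Q = ṁ·Δh = 307.4 kg/min × -481.62 kJ/kg = -148050 kJ/min
|Q| = 2467.5 kW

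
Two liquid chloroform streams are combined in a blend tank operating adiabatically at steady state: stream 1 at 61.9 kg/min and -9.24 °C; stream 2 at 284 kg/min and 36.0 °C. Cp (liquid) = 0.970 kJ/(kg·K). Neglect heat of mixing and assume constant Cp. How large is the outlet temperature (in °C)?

No heat crosses the boundary, so H_out = H_in.
T_out = Σ ṁᵢCp,ᵢTᵢ / Σ ṁᵢCp,ᵢ
      = 9362.5 / 335.52 = 27.904 °C

T_out = 27.9 °C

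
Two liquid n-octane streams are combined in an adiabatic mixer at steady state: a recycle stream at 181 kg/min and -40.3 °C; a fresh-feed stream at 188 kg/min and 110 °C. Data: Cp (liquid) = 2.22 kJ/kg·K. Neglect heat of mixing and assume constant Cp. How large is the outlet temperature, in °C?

No heat crosses the boundary, so H_out = H_in.
T_out = Σ ṁᵢCp,ᵢTᵢ / Σ ṁᵢCp,ᵢ
      = 29716 / 819.18 = 36.276 °C

T_out = 36.3 °C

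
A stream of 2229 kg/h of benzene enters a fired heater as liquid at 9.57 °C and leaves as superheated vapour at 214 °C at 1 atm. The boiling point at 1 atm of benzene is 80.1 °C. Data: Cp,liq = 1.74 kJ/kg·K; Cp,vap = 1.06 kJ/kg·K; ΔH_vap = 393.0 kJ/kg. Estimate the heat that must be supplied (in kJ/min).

Q = 24400 kJ/min

liquid 9.57→80.1 °C: 122.72 kJ/kg
vaporisation at 80.1 °C: 393 kJ/kg
vapour 80.1→214 °C: 141.93 kJ/kg
Δh = 122.72 + 393 + 141.93 = 657.66 kJ/kg
Q = ṁ·Δh = 2229 kg/h × 657.66 kJ/kg = 1.4659e+06 kJ/h
|Q| = 407.2 kW = 24432 kJ/min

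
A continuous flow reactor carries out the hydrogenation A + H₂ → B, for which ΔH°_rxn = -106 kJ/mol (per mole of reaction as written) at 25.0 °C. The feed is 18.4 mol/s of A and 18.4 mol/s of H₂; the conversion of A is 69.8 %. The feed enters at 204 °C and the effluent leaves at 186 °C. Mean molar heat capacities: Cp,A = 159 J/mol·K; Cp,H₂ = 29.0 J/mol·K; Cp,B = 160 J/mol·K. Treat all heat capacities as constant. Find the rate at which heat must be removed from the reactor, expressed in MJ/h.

Extent of reaction ξ = 0.698 × 18.4 = 12.843 mol/s
Reaction term: ξ·ΔH°_rxn = 12.843 × -106 = -1361.4 kJ/s
Sensible, feed 204→25 °C: -619.2 kJ/s
Outlet flows (mol/s): A 5.5568, H₂ 5.5568, B 12.843
Sensible, products 25→186 °C: 499.03 kJ/s
Q = ΔH = -1481.5 kJ/s = -1481.5 kW
Heat removed = 5333.6 MJ/h

Q_out = 5330 MJ/h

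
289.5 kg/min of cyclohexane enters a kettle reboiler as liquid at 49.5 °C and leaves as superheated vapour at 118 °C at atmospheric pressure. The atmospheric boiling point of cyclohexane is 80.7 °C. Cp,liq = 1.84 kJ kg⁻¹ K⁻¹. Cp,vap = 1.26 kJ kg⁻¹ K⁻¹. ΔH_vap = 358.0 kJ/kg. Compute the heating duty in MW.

Q = 2.23 MW

liquid 49.5→80.7 °C: 57.408 kJ/kg
vaporisation at 80.7 °C: 358 kJ/kg
vapour 80.7→118 °C: 46.998 kJ/kg
Δh = 57.408 + 358 + 46.998 = 462.41 kJ/kg
Q = ṁ·Δh = 289.5 kg/min × 462.41 kJ/kg = 133870 kJ/min
|Q| = 2231.1 kW = 2.2311 MW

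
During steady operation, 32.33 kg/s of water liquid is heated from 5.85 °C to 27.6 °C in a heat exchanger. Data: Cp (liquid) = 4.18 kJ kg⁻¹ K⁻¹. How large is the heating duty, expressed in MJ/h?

Q = 10600 MJ/h

Q = ṁ·Cp·ΔT = 32.33 × 4.18 × (27.6 − 5.85) = 2939.3 kJ/s
Heating duty = 10581 MJ/h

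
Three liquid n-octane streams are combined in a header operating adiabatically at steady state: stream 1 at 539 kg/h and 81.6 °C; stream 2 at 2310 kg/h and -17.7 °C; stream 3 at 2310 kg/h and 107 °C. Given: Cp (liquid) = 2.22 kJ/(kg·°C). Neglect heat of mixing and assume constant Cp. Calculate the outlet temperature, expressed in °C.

No heat crosses the boundary, so H_out = H_in.
T_out = Σ ṁᵢCp,ᵢTᵢ / Σ ṁᵢCp,ᵢ
      = 555590 / 11453 = 48.51 °C

T_out = 48.5 °C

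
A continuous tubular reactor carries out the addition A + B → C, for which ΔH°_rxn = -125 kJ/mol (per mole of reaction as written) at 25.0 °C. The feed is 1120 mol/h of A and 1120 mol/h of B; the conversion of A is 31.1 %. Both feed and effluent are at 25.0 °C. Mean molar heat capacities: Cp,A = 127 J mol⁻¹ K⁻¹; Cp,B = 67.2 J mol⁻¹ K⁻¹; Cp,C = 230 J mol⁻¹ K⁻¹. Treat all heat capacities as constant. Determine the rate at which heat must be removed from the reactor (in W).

Extent of reaction ξ = 0.311 × 1120 = 348.32 mol/h
Reaction term: ξ·ΔH°_rxn = 348.32 × -125 = -43540 kJ/h
Q = ΔH = -43540 kJ/h = -12.094 kW
Heat removed = 12094 W

Q_out = 12100 W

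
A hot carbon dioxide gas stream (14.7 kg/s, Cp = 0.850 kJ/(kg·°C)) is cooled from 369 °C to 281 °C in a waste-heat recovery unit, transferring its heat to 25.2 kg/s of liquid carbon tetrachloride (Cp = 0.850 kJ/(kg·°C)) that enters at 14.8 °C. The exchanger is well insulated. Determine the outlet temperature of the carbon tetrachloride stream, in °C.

Heat released by hot stream: Q = 14.7 × 0.850 × (369 − 281) = 1099.6 kJ/s
Energy balance on cold side (adiabatic exchanger): Q = ṁ_c·Cp_c·(T_c,out − T_c,in)
T_c,out = 14.8 + 1099.6/(25.2 × 0.850) = 66.133 °C

T_c,out = 66.1 °C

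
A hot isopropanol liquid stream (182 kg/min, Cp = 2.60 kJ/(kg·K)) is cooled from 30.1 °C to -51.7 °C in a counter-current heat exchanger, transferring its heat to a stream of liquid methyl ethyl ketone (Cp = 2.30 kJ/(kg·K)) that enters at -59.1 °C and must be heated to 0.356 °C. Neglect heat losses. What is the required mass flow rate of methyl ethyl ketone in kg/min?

Heat released by hot stream: Q = 182 × 2.60 × (30.1 − -51.7) = 38708 kJ/min
Energy balance on cold side (adiabatic exchanger): Q = ṁ_c·Cp_c·(T_c,out − T_c,in)
ṁ_c = 38708 / [2.30 × (0.356 − -59.1)] = 283.06 kg/min

ṁ_c = 283 kg/min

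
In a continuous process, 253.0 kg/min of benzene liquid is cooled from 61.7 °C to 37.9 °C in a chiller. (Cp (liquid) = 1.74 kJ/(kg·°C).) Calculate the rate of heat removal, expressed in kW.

Q_c = 175 kW

Q = ṁ·Cp·ΔT = 253.0 × 1.74 × (37.9 − 61.7) = -10477 kJ/min
Converting: 10477 / 60 s = 174.62 kW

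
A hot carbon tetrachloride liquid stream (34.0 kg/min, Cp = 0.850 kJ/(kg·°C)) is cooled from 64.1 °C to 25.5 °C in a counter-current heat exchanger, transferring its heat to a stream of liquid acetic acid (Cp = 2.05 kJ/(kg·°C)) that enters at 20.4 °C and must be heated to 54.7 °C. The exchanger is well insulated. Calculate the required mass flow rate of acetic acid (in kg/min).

ṁ_c = 15.9 kg/min

Heat released by hot stream: Q = 34.0 × 0.850 × (64.1 − 25.5) = 1115.5 kJ/min
Energy balance on cold side (adiabatic exchanger): Q = ṁ_c·Cp_c·(T_c,out − T_c,in)
ṁ_c = 1115.5 / [2.05 × (54.7 − 20.4)] = 15.865 kg/min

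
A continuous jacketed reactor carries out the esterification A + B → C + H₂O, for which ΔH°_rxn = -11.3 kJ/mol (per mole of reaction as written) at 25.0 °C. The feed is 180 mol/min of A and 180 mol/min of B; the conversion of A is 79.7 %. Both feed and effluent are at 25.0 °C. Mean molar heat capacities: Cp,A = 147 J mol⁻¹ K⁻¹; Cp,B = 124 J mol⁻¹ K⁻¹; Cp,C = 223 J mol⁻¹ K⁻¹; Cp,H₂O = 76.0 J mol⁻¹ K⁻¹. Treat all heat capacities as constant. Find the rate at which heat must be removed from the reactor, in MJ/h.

Extent of reaction ξ = 0.797 × 180 = 143.46 mol/min
Reaction term: ξ·ΔH°_rxn = 143.46 × -11.3 = -1621.1 kJ/min
Q = ΔH = -1621.1 kJ/min = -27.018 kW
Heat removed = 97.266 MJ/h

Q_out = 97.3 MJ/h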